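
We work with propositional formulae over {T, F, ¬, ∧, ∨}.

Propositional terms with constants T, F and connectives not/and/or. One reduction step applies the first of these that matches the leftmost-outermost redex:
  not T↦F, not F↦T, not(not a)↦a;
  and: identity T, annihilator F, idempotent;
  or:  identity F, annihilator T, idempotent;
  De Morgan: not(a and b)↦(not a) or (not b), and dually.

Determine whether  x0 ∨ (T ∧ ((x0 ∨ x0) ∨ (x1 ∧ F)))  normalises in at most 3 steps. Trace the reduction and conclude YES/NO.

Answer: NO — after 3 steps the term is x0 ∨ (x0 ∨ F), not yet normal

Working:
  start: x0 ∨ (T ∧ ((x0 ∨ x0) ∨ (x1 ∧ F)))
  [1] x0 ∨ ((x0 ∨ x0) ∨ (x1 ∧ F))
  [2] x0 ∨ (x0 ∨ (x1 ∧ F))
  [3] x0 ∨ (x0 ∨ F)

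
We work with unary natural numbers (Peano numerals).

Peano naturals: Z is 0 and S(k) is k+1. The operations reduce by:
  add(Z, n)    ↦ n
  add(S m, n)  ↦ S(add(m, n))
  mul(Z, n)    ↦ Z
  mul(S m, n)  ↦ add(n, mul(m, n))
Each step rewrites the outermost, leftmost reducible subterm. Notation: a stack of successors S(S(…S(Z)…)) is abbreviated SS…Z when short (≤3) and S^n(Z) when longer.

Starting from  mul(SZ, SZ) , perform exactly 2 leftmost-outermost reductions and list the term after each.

Answer: after 2 steps: S(add(Z, mul(Z, SZ)))

Derivation:
  start: mul(SZ, SZ)
  →1  add(SZ, mul(Z, SZ))
  →2  S(add(Z, mul(Z, SZ)))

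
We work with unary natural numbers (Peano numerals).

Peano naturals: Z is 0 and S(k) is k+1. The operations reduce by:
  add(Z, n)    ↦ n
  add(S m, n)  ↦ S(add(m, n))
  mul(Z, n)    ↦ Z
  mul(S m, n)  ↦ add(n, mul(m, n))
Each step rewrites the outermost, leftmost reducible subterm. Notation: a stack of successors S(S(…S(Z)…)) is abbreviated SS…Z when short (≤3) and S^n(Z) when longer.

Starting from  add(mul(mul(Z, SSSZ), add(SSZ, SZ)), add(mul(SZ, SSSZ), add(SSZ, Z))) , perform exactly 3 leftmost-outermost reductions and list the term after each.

Answer: after 3 steps: add(mul(SZ, SSSZ), add(SSZ, Z))

Reduction:
  start: add(mul(mul(Z, SSSZ), add(SSZ, SZ)), add(mul(SZ, SSSZ), add(SSZ, Z)))
  step 1: add(mul(Z, add(SSZ, SZ)), add(mul(SZ, SSSZ), add(SSZ, Z)))
  step 2: add(Z, add(mul(SZ, SSSZ), add(SSZ, Z)))
  step 3: add(mul(SZ, SSSZ), add(SSZ, Z))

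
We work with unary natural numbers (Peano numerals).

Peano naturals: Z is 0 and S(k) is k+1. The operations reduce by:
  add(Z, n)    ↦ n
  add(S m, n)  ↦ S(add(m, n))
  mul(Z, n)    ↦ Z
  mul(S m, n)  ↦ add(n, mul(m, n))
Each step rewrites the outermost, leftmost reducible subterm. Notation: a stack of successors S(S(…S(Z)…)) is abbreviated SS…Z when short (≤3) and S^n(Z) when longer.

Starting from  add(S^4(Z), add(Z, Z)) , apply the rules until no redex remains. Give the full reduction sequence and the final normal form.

Answer: normal form = S^4(Z)  (in 6 steps)

Reduction:
  start: add(S^4(Z), add(Z, Z))
  →1  S(add(SSSZ, add(Z, Z)))
  →2  S(S(add(SSZ, add(Z, Z))))
  →3  S(S(S(add(SZ, add(Z, Z)))))
  →4  S(S(S(S(add(Z, add(Z, Z))))))
  →5  S(S(S(S(add(Z, Z)))))
  →6  S^4(Z)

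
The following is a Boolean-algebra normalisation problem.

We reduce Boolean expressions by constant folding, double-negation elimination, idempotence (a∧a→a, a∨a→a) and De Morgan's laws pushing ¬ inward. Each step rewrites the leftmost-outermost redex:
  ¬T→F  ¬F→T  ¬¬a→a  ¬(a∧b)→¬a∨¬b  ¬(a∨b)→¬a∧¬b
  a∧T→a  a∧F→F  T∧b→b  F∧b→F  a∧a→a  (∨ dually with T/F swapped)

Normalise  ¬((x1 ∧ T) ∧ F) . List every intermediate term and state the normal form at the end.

Answer: normal form = T  (in 6 steps)

Reduction:
  start: ¬((x1 ∧ T) ∧ F)
  →1  ¬(x1 ∧ T) ∨ ¬F
  →2  (¬x1 ∨ ¬T) ∨ ¬F
  →3  (¬x1 ∨ F) ∨ ¬F
  →4  ¬x1 ∨ ¬F
  →5  ¬x1 ∨ T
  →6  T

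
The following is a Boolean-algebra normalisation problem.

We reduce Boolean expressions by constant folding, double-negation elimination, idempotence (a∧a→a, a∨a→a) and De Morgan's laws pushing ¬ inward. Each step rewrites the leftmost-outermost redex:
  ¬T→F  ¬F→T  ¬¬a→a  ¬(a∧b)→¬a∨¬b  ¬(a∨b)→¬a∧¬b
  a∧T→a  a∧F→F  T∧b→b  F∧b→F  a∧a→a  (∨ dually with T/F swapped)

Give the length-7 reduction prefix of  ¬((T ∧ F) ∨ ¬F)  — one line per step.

  start: ¬((T ∧ F) ∨ ¬F)
  [1] ¬(T ∧ F) ∧ ¬¬F
  [2] (¬T ∨ ¬F) ∧ ¬¬F
  [3] (F ∨ ¬F) ∧ ¬¬F
  [4] ¬F ∧ ¬¬F
  [5] T ∧ ¬¬F
  [6] ¬¬F
  [7] F

Answer: after 7 steps: F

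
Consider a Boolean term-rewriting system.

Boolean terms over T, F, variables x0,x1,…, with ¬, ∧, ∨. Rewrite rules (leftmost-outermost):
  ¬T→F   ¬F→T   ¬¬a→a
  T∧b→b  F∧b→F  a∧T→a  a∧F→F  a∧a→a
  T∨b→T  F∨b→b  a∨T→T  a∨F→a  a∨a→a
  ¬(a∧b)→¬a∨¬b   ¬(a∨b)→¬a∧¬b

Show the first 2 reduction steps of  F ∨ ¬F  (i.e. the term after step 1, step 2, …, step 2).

Answer: after 2 steps: T

Derivation:
  start: F ∨ ¬F
  →1  ¬F
  →2  T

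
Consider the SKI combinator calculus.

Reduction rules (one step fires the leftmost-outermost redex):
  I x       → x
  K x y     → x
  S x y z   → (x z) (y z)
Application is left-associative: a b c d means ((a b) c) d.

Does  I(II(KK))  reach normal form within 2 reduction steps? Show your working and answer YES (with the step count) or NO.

  start: I(II(KK))
  →1  II(KK)
  →2  I(KK)

Answer: NO — after 2 steps the term is I(KK), not yet normal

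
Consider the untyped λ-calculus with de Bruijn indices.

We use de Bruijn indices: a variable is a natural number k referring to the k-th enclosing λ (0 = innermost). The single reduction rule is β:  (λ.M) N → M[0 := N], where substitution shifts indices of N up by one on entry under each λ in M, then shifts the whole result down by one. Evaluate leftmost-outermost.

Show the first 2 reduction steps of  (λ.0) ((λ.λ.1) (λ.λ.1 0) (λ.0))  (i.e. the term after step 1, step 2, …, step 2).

  start: (λ.0) ((λ.λ.1) (λ.λ.1 0) (λ.0))
  →1  (λ.λ.1) (λ.λ.1 0) (λ.0)
  →2  (λ.λ.λ.1 0) (λ.0)

Answer: after 2 steps: (λ.λ.λ.1 0) (λ.0)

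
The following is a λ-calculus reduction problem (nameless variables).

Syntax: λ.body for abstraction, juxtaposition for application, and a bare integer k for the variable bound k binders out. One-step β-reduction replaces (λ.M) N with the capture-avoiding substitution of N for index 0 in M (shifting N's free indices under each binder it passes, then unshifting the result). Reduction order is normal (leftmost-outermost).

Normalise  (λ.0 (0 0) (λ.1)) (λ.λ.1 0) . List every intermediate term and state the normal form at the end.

Answer: normal form = λ.λ.λ.1 0  (in 7 steps)

Reduction:
  start: (λ.0 (0 0) (λ.1)) (λ.λ.1 0)
  [1] (λ.λ.1 0) ((λ.λ.1 0) (λ.λ.1 0)) (λ.λ.λ.1 0)
  [2] (λ.(λ.λ.1 0) (λ.λ.1 0) 0) (λ.λ.λ.1 0)
  [3] (λ.λ.1 0) (λ.λ.1 0) (λ.λ.λ.1 0)
  [4] (λ.(λ.λ.1 0) 0) (λ.λ.λ.1 0)
  [5] (λ.λ.1 0) (λ.λ.λ.1 0)
  [6] λ.(λ.λ.λ.1 0) 0
  [7] λ.λ.λ.1 0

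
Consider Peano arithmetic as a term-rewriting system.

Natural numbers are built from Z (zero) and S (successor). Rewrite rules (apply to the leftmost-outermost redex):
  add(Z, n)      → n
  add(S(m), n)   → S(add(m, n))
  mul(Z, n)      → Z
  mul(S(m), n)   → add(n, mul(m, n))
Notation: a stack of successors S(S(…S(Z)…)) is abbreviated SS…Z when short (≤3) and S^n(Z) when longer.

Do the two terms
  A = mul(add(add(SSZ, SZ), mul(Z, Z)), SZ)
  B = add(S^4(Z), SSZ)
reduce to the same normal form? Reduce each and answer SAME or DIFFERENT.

Answer: DIFFERENT — A ⇓ SSSZ, B ⇓ S^6(Z)

Working:
Term A:
  start: mul(add(add(SSZ, SZ), mul(Z, Z)), SZ)
  step 1: mul(add(S(add(SZ, SZ)), mul(Z, Z)), SZ)
  step 2: mul(S(add(add(SZ, SZ), mul(Z, Z))), SZ)
  step 3: add(SZ, mul(add(add(SZ, SZ), mul(Z, Z)), SZ))
  step 4: S(add(Z, mul(add(add(SZ, SZ), mul(Z, Z)), SZ)))
  step 5: S(mul(add(add(SZ, SZ), mul(Z, Z)), SZ))
  step 6: S(mul(add(S(add(Z, SZ)), mul(Z, Z)), SZ))
  step 7: S(mul(S(add(add(Z, SZ), mul(Z, Z))), SZ))
  step 8: S(add(SZ, mul(add(add(Z, SZ), mul(Z, Z)), SZ)))
  step 9: S(S(add(Z, mul(add(add(Z, SZ), mul(Z, Z)), SZ))))
  step 10: S(S(mul(add(add(Z, SZ), mul(Z, Z)), SZ)))
  step 11: S(S(mul(add(SZ, mul(Z, Z)), SZ)))
  step 12: S(S(mul(S(add(Z, mul(Z, Z))), SZ)))
  step 13: S(S(add(SZ, mul(add(Z, mul(Z, Z)), SZ))))
  step 14: S(S(S(add(Z, mul(add(Z, mul(Z, Z)), SZ)))))
  step 15: S(S(S(mul(add(Z, mul(Z, Z)), SZ))))
  step 16: S(S(S(mul(mul(Z, Z), SZ))))
  step 17: S(S(S(mul(Z, SZ))))
  step 18: SSSZ

Term B:
  start: add(S^4(Z), SSZ)
  step 1: S(add(SSSZ, SSZ))
  step 2: S(S(add(SSZ, SSZ)))
  step 3: S(S(S(add(SZ, SSZ))))
  step 4: S(S(S(S(add(Z, SSZ)))))
  step 5: S^6(Z)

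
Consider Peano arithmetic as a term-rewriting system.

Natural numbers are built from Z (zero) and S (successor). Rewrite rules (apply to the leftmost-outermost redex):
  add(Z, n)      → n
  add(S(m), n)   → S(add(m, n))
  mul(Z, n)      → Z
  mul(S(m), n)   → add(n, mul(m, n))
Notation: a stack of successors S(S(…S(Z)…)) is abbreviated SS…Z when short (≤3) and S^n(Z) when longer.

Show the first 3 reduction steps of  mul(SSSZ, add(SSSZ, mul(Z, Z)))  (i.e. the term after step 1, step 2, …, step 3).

Answer: after 3 steps: S(add(add(SSZ, mul(Z, Z)), mul(SSZ, add(SSSZ, mul(Z, Z)))))

Reduction:
  start: mul(SSSZ, add(SSSZ, mul(Z, Z)))
  [1] add(add(SSSZ, mul(Z, Z)), mul(SSZ, add(SSSZ, mul(Z, Z))))
  [2] add(S(add(SSZ, mul(Z, Z))), mul(SSZ, add(SSSZ, mul(Z, Z))))
  [3] S(add(add(SSZ, mul(Z, Z)), mul(SSZ, add(SSSZ, mul(Z, Z)))))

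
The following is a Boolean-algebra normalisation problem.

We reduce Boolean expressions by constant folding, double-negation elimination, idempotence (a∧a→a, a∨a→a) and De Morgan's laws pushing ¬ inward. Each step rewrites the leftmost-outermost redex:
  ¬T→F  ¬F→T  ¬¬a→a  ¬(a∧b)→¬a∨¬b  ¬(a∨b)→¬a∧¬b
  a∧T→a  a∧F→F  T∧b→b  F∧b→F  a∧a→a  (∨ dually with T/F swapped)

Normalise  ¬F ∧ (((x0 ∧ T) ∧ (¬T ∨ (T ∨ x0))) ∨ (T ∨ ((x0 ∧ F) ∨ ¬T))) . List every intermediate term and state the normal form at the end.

  start: ¬F ∧ (((x0 ∧ T) ∧ (¬T ∨ (T ∨ x0))) ∨ (T ∨ ((x0 ∧ F) ∨ ¬T)))
  →1  T ∧ (((x0 ∧ T) ∧ (¬T ∨ (T ∨ x0))) ∨ (T ∨ ((x0 ∧ F) ∨ ¬T)))
  →2  ((x0 ∧ T) ∧ (¬T ∨ (T ∨ x0))) ∨ (T ∨ ((x0 ∧ F) ∨ ¬T))
  →3  (x0 ∧ (¬T ∨ (T ∨ x0))) ∨ (T ∨ ((x0 ∧ F) ∨ ¬T))
  →4  (x0 ∧ (F ∨ (T ∨ x0))) ∨ (T ∨ ((x0 ∧ F) ∨ ¬T))
  →5  (x0 ∧ (T ∨ x0)) ∨ (T ∨ ((x0 ∧ F) ∨ ¬T))
  →6  (x0 ∧ T) ∨ (T ∨ ((x0 ∧ F) ∨ ¬T))
  →7  x0 ∨ (T ∨ ((x0 ∧ F) ∨ ¬T))
  →8  x0 ∨ T
  →9  T

Answer: normal form = T  (in 9 steps)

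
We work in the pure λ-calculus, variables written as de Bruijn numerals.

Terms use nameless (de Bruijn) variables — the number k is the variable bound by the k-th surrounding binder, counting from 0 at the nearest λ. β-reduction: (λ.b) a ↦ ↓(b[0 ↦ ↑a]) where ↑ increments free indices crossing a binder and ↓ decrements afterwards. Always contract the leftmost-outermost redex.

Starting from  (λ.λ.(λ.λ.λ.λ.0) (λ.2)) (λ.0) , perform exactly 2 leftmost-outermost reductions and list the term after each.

Answer: after 2 steps: λ.λ.λ.λ.0

Working:
  start: (λ.λ.(λ.λ.λ.λ.0) (λ.2)) (λ.0)
  [1] λ.(λ.λ.λ.λ.0) (λ.λ.0)
  [2] λ.λ.λ.λ.0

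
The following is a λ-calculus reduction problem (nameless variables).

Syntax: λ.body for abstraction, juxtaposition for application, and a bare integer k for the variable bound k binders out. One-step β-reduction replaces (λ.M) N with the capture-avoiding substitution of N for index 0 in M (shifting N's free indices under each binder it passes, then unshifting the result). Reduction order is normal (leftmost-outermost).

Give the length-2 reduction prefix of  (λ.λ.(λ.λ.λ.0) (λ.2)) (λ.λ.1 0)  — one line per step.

  start: (λ.λ.(λ.λ.λ.0) (λ.2)) (λ.λ.1 0)
  →1  λ.(λ.λ.λ.0) (λ.λ.λ.1 0)
  →2  λ.λ.λ.0

Answer: after 2 steps: λ.λ.λ.0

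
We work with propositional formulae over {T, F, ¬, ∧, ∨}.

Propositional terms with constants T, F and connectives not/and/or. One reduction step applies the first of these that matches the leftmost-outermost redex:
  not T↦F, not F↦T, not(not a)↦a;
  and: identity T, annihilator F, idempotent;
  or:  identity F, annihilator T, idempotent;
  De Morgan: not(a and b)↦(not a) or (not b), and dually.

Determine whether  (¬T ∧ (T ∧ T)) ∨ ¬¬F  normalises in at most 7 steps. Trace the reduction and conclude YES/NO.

  start: (¬T ∧ (T ∧ T)) ∨ ¬¬F
  →1  (F ∧ (T ∧ T)) ∨ ¬¬F
  →2  F ∨ ¬¬F
  →3  ¬¬F
  →4  F

Answer: YES — reaches normal form F in 4 ≤ 7 steps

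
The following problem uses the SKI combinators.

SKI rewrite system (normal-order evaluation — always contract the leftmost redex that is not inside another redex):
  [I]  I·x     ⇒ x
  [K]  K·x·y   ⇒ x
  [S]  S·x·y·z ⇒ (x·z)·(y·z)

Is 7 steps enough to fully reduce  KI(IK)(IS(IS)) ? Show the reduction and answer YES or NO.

  start: KI(IK)(IS(IS))
  step 1: I(IS(IS))
  step 2: IS(IS)
  step 3: S(IS)
  step 4: SS

Answer: YES — reaches normal form SS in 4 ≤ 7 steps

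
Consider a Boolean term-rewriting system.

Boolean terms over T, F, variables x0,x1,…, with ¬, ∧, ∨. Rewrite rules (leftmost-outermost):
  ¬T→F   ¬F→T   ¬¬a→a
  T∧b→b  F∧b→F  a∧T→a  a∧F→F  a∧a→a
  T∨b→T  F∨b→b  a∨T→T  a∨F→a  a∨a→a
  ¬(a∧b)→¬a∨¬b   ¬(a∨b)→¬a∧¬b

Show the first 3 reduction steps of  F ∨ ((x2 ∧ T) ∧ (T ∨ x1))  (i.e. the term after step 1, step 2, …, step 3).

  start: F ∨ ((x2 ∧ T) ∧ (T ∨ x1))
  step 1: (x2 ∧ T) ∧ (T ∨ x1)
  step 2: x2 ∧ (T ∨ x1)
  step 3: x2 ∧ T

Answer: after 3 steps: x2 ∧ T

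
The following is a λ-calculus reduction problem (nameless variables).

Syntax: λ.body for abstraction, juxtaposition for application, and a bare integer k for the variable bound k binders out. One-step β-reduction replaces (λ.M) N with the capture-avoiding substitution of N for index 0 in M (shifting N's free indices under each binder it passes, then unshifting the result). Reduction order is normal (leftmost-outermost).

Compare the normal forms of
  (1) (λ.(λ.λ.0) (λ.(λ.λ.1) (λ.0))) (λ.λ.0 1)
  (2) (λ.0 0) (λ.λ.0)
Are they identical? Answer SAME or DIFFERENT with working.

Answer: SAME — A ⇓ λ.0, B ⇓ λ.0

Working:
Term A:
  start: (λ.(λ.λ.0) (λ.(λ.λ.1) (λ.0))) (λ.λ.0 1)
  step 1: (λ.λ.0) (λ.(λ.λ.1) (λ.0))
  step 2: λ.0

Term B:
  start: (λ.0 0) (λ.λ.0)
  step 1: (λ.λ.0) (λ.λ.0)
  step 2: λ.0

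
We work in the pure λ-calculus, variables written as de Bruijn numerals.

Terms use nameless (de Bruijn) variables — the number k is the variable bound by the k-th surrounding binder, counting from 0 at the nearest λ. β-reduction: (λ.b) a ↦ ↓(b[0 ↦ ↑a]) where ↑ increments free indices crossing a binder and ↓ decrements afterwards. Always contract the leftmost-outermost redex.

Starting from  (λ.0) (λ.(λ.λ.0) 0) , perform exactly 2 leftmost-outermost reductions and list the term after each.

Answer: after 2 steps: λ.λ.0

Reduction:
  start: (λ.0) (λ.(λ.λ.0) 0)
  →1  λ.(λ.λ.0) 0
  →2  λ.λ.0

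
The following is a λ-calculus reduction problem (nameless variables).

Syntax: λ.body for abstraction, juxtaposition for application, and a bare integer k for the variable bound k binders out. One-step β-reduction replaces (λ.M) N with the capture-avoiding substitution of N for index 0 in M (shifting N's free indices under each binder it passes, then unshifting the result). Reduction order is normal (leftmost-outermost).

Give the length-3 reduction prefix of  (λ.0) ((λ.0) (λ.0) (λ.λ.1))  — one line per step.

Answer: after 3 steps: λ.λ.1

Derivation:
  start: (λ.0) ((λ.0) (λ.0) (λ.λ.1))
  →1  (λ.0) (λ.0) (λ.λ.1)
  →2  (λ.0) (λ.λ.1)
  →3  λ.λ.1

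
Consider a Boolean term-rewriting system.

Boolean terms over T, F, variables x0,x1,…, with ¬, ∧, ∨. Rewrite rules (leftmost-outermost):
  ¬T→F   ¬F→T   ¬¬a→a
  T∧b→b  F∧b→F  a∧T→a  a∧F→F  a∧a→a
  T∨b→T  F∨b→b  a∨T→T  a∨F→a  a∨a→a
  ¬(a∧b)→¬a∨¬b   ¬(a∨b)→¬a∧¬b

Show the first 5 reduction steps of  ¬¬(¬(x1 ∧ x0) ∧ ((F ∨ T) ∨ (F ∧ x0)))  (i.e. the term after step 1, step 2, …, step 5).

  start: ¬¬(¬(x1 ∧ x0) ∧ ((F ∨ T) ∨ (F ∧ x0)))
  →1  ¬(x1 ∧ x0) ∧ ((F ∨ T) ∨ (F ∧ x0))
  →2  (¬x1 ∨ ¬x0) ∧ ((F ∨ T) ∨ (F ∧ x0))
  →3  (¬x1 ∨ ¬x0) ∧ (T ∨ (F ∧ x0))
  →4  (¬x1 ∨ ¬x0) ∧ T
  →5  ¬x1 ∨ ¬x0

Answer: after 5 steps: ¬x1 ∨ ¬x0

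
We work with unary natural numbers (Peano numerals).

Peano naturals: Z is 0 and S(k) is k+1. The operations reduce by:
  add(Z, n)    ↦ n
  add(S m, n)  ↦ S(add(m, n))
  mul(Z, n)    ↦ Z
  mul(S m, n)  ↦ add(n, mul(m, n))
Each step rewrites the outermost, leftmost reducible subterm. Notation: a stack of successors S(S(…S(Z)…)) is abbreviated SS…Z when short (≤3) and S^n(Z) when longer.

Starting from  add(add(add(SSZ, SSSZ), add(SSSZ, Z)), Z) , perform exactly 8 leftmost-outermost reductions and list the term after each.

  start: add(add(add(SSZ, SSSZ), add(SSSZ, Z)), Z)
  →1  add(add(S(add(SZ, SSSZ)), add(SSSZ, Z)), Z)
  →2  add(S(add(add(SZ, SSSZ), add(SSSZ, Z))), Z)
  →3  S(add(add(add(SZ, SSSZ), add(SSSZ, Z)), Z))
  →4  S(add(add(S(add(Z, SSSZ)), add(SSSZ, Z)), Z))
  →5  S(add(S(add(add(Z, SSSZ), add(SSSZ, Z))), Z))
  →6  S(S(add(add(add(Z, SSSZ), add(SSSZ, Z)), Z)))
  →7  S(S(add(add(SSSZ, add(SSSZ, Z)), Z)))
  →8  S(S(add(S(add(SSZ, add(SSSZ, Z))), Z)))

Answer: after 8 steps: S(S(add(S(add(SSZ, add(SSSZ, Z))), Z)))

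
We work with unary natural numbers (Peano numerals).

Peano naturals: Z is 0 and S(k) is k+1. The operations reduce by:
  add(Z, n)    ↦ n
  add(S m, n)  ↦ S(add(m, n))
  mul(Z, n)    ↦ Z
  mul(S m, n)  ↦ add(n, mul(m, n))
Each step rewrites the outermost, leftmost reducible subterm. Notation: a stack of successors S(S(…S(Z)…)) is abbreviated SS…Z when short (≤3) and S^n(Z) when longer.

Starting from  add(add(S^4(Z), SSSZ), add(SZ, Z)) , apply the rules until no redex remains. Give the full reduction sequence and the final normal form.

Answer: normal form = S^8(Z)  (in 15 steps)

Working:
  start: add(add(S^4(Z), SSSZ), add(SZ, Z))
  [1] add(S(add(SSSZ, SSSZ)), add(SZ, Z))
  [2] S(add(add(SSSZ, SSSZ), add(SZ, Z)))
  [3] S(add(S(add(SSZ, SSSZ)), add(SZ, Z)))
  [4] S(S(add(add(SSZ, SSSZ), add(SZ, Z))))
  [5] S(S(add(S(add(SZ, SSSZ)), add(SZ, Z))))
  [6] S(S(S(add(add(SZ, SSSZ), add(SZ, Z)))))
  [7] S(S(S(add(S(add(Z, SSSZ)), add(SZ, Z)))))
  [8] S(S(S(S(add(add(Z, SSSZ), add(SZ, Z))))))
  [9] S(S(S(S(add(SSSZ, add(SZ, Z))))))
  [10] S(S(S(S(S(add(SSZ, add(SZ, Z)))))))
  [11] S(S(S(S(S(S(add(SZ, add(SZ, Z))))))))
  [12] S(S(S(S(S(S(S(add(Z, add(SZ, Z)))))))))
  [13] S(S(S(S(S(S(S(add(SZ, Z))))))))
  [14] S(S(S(S(S(S(S(S(add(Z, Z)))))))))
  [15] S^8(Z)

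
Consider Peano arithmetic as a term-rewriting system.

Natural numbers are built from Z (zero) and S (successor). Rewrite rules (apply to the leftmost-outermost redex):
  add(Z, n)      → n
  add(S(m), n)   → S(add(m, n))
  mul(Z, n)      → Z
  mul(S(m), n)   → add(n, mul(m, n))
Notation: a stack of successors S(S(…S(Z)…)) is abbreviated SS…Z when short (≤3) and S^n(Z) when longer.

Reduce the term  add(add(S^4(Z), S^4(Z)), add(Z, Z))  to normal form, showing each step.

Answer: normal form = S^8(Z)  (in 15 steps)

Working:
  start: add(add(S^4(Z), S^4(Z)), add(Z, Z))
  step 1: add(S(add(SSSZ, S^4(Z))), add(Z, Z))
  step 2: S(add(add(SSSZ, S^4(Z)), add(Z, Z)))
  step 3: S(add(S(add(SSZ, S^4(Z))), add(Z, Z)))
  step 4: S(S(add(add(SSZ, S^4(Z)), add(Z, Z))))
  step 5: S(S(add(S(add(SZ, S^4(Z))), add(Z, Z))))
  step 6: S(S(S(add(add(SZ, S^4(Z)), add(Z, Z)))))
  step 7: S(S(S(add(S(add(Z, S^4(Z))), add(Z, Z)))))
  step 8: S(S(S(S(add(add(Z, S^4(Z)), add(Z, Z))))))
  step 9: S(S(S(S(add(S^4(Z), add(Z, Z))))))
  step 10: S(S(S(S(S(add(SSSZ, add(Z, Z)))))))
  step 11: S(S(S(S(S(S(add(SSZ, add(Z, Z))))))))
  step 12: S(S(S(S(S(S(S(add(SZ, add(Z, Z)))))))))
  step 13: S(S(S(S(S(S(S(S(add(Z, add(Z, Z))))))))))
  step 14: S(S(S(S(S(S(S(S(add(Z, Z)))))))))
  step 15: S^8(Z)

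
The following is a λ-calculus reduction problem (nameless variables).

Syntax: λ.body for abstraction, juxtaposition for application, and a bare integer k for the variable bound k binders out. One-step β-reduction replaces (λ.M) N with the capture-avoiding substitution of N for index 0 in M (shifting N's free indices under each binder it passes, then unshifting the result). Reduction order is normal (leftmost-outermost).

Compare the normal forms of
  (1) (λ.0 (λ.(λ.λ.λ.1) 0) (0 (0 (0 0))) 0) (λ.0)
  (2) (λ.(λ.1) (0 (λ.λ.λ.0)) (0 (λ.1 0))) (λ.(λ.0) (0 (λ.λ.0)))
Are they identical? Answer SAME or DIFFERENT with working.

Answer: SAME — A ⇓ λ.λ.0, B ⇓ λ.λ.0

Reduction:
Term A:
  start: (λ.0 (λ.(λ.λ.λ.1) 0) (0 (0 (0 0))) 0) (λ.0)
  →1  (λ.0) (λ.(λ.λ.λ.1) 0) ((λ.0) ((λ.0) ((λ.0) (λ.0)))) (λ.0)
  →2  (λ.(λ.λ.λ.1) 0) ((λ.0) ((λ.0) ((λ.0) (λ.0)))) (λ.0)
  →3  (λ.λ.λ.1) ((λ.0) ((λ.0) ((λ.0) (λ.0)))) (λ.0)
  →4  (λ.λ.1) (λ.0)
  →5  λ.λ.0

Term B:
  start: (λ.(λ.1) (0 (λ.λ.λ.0)) (0 (λ.1 0))) (λ.(λ.0) (0 (λ.λ.0)))
  →1  (λ.λ.(λ.0) (0 (λ.λ.0))) ((λ.(λ.0) (0 (λ.λ.0))) (λ.λ.λ.0)) ((λ.(λ.0) (0 (λ.λ.0))) (λ.(λ.(λ.0) (0 (λ.λ.0))) 0))
  →2  (λ.(λ.0) (0 (λ.λ.0))) ((λ.(λ.0) (0 (λ.λ.0))) (λ.(λ.(λ.0) (0 (λ.λ.0))) 0))
  →3  (λ.0) ((λ.(λ.0) (0 (λ.λ.0))) (λ.(λ.(λ.0) (0 (λ.λ.0))) 0) (λ.λ.0))
  →4  (λ.(λ.0) (0 (λ.λ.0))) (λ.(λ.(λ.0) (0 (λ.λ.0))) 0) (λ.λ.0)
  →5  (λ.0) ((λ.(λ.(λ.0) (0 (λ.λ.0))) 0) (λ.λ.0)) (λ.λ.0)
  →6  (λ.(λ.(λ.0) (0 (λ.λ.0))) 0) (λ.λ.0) (λ.λ.0)
  →7  (λ.(λ.0) (0 (λ.λ.0))) (λ.λ.0) (λ.λ.0)
  →8  (λ.0) ((λ.λ.0) (λ.λ.0)) (λ.λ.0)
  →9  (λ.λ.0) (λ.λ.0) (λ.λ.0)
  →10  (λ.0) (λ.λ.0)
  →11  λ.λ.0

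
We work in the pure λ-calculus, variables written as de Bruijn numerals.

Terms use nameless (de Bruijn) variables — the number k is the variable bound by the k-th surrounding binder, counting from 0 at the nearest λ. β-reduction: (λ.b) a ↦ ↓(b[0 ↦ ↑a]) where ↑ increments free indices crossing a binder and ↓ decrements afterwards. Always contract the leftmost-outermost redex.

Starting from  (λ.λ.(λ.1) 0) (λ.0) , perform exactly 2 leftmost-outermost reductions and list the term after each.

  start: (λ.λ.(λ.1) 0) (λ.0)
  [1] λ.(λ.1) 0
  [2] λ.0

Answer: after 2 steps: λ.0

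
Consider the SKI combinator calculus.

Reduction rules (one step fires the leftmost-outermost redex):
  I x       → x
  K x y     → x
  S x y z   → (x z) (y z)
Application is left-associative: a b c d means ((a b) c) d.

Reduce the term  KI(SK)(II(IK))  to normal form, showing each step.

Answer: normal form = K  (in 5 steps)

Reduction:
  start: KI(SK)(II(IK))
  →1  I(II(IK))
  →2  II(IK)
  →3  I(IK)
  →4  IK
  →5  K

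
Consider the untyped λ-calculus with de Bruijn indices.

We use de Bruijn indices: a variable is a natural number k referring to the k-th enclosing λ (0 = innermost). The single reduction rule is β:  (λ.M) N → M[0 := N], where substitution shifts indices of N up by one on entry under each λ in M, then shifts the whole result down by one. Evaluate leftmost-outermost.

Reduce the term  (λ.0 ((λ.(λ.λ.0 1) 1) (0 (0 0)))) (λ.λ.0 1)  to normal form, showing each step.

  start: (λ.0 ((λ.(λ.λ.0 1) 1) (0 (0 0)))) (λ.λ.0 1)
  →1  (λ.λ.0 1) ((λ.(λ.λ.0 1) (λ.λ.0 1)) ((λ.λ.0 1) ((λ.λ.0 1) (λ.λ.0 1))))
  →2  λ.0 ((λ.(λ.λ.0 1) (λ.λ.0 1)) ((λ.λ.0 1) ((λ.λ.0 1) (λ.λ.0 1))))
  →3  λ.0 ((λ.λ.0 1) (λ.λ.0 1))
  →4  λ.0 (λ.0 (λ.λ.0 1))

Answer: normal form = λ.0 (λ.0 (λ.λ.0 1))  (in 4 steps)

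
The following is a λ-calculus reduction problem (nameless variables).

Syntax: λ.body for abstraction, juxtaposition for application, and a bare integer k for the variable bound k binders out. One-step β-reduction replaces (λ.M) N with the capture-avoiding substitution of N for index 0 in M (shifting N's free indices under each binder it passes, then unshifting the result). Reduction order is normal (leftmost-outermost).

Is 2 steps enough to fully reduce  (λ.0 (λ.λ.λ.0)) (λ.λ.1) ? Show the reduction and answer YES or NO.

  start: (λ.0 (λ.λ.λ.0)) (λ.λ.1)
  [1] (λ.λ.1) (λ.λ.λ.0)
  [2] λ.λ.λ.λ.0

Answer: YES — reaches normal form λ.λ.λ.λ.0 in 2 ≤ 2 steps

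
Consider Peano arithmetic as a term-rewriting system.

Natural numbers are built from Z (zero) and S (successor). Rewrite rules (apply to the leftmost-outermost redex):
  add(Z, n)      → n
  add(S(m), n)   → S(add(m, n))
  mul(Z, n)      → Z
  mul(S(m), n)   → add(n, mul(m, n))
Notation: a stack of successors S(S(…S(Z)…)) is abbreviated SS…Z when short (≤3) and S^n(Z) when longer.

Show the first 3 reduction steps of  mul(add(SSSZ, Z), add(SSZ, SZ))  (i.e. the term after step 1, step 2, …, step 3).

Answer: after 3 steps: add(S(add(SZ, SZ)), mul(add(SSZ, Z), add(SSZ, SZ)))

Reduction:
  start: mul(add(SSSZ, Z), add(SSZ, SZ))
  [1] mul(S(add(SSZ, Z)), add(SSZ, SZ))
  [2] add(add(SSZ, SZ), mul(add(SSZ, Z), add(SSZ, SZ)))
  [3] add(S(add(SZ, SZ)), mul(add(SSZ, Z), add(SSZ, SZ)))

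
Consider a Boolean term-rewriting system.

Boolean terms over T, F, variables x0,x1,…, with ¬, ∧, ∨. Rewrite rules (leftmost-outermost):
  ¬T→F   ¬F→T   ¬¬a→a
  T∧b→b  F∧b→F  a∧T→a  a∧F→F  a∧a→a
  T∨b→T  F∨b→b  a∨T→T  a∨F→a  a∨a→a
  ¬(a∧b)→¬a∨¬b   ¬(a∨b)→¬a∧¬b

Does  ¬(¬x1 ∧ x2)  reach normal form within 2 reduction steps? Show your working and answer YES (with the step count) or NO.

  start: ¬(¬x1 ∧ x2)
  →1  ¬¬x1 ∨ ¬x2
  →2  x1 ∨ ¬x2

Answer: YES — reaches normal form x1 ∨ ¬x2 in 2 ≤ 2 steps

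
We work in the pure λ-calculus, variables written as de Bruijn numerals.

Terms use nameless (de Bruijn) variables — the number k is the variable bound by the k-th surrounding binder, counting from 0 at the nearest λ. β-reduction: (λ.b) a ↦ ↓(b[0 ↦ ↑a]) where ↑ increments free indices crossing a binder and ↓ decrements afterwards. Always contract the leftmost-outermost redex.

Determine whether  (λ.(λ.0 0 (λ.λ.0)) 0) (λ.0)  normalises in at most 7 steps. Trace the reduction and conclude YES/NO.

  start: (λ.(λ.0 0 (λ.λ.0)) 0) (λ.0)
  →1  (λ.0 0 (λ.λ.0)) (λ.0)
  →2  (λ.0) (λ.0) (λ.λ.0)
  →3  (λ.0) (λ.λ.0)
  →4  λ.λ.0

Answer: YES — reaches normal form λ.λ.0 in 4 ≤ 7 steps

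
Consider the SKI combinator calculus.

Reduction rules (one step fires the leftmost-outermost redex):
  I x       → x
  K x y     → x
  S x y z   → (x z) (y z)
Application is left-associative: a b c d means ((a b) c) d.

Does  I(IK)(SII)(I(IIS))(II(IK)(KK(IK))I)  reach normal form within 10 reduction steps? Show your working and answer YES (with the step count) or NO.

  start: I(IK)(SII)(I(IIS))(II(IK)(KK(IK))I)
  →1  IK(SII)(I(IIS))(II(IK)(KK(IK))I)
  →2  K(SII)(I(IIS))(II(IK)(KK(IK))I)
  →3  SII(II(IK)(KK(IK))I)
  →4  I(II(IK)(KK(IK))I)(I(II(IK)(KK(IK))I))
  →5  II(IK)(KK(IK))I(I(II(IK)(KK(IK))I))
  →6  I(IK)(KK(IK))I(I(II(IK)(KK(IK))I))
  →7  IK(KK(IK))I(I(II(IK)(KK(IK))I))
  →8  K(KK(IK))I(I(II(IK)(KK(IK))I))
  →9  KK(IK)(I(II(IK)(KK(IK))I))
  →10  K(I(II(IK)(KK(IK))I))

Answer: NO — after 10 steps the term is K(I(II(IK)(KK(IK))I)), not yet normal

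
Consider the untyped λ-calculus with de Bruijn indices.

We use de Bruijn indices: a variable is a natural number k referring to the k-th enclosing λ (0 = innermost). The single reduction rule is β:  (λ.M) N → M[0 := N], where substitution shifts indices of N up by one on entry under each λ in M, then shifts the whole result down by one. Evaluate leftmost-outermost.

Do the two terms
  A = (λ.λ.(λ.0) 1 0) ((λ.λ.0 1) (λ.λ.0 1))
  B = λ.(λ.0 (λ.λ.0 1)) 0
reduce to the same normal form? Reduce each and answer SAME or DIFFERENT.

Term A:
  start: (λ.λ.(λ.0) 1 0) ((λ.λ.0 1) (λ.λ.0 1))
  [1] λ.(λ.0) ((λ.λ.0 1) (λ.λ.0 1)) 0
  [2] λ.(λ.λ.0 1) (λ.λ.0 1) 0
  [3] λ.(λ.0 (λ.λ.0 1)) 0
  [4] λ.0 (λ.λ.0 1)

Term B:
  start: λ.(λ.0 (λ.λ.0 1)) 0
  [1] λ.0 (λ.λ.0 1)

Answer: SAME — A ⇓ λ.0 (λ.λ.0 1), B ⇓ λ.0 (λ.λ.0 1)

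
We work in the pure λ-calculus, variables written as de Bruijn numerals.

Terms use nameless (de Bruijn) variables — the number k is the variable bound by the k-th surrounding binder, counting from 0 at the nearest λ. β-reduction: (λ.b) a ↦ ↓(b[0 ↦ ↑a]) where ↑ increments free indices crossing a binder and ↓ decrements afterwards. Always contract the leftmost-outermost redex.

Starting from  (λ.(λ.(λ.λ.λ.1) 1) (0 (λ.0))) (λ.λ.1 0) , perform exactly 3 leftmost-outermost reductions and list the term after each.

  start: (λ.(λ.(λ.λ.λ.1) 1) (0 (λ.0))) (λ.λ.1 0)
  →1  (λ.(λ.λ.λ.1) (λ.λ.1 0)) ((λ.λ.1 0) (λ.0))
  →2  (λ.λ.λ.1) (λ.λ.1 0)
  →3  λ.λ.1

Answer: after 3 steps: λ.λ.1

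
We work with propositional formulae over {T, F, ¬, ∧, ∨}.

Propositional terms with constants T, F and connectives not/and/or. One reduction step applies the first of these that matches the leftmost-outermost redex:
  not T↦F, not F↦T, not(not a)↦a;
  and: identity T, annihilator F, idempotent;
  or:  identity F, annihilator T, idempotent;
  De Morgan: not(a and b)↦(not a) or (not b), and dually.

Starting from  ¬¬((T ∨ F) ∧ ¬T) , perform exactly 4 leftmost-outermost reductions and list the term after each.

Answer: after 4 steps: F

Derivation:
  start: ¬¬((T ∨ F) ∧ ¬T)
  →1  (T ∨ F) ∧ ¬T
  →2  T ∧ ¬T
  →3  ¬T
  →4  F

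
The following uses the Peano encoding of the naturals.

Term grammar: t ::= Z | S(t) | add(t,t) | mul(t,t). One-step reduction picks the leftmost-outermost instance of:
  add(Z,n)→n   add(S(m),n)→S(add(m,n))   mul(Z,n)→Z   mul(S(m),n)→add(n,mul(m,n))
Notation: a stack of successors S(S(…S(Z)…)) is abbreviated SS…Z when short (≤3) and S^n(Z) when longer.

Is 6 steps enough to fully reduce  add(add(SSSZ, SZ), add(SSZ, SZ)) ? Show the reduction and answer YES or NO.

Answer: NO — after 6 steps the term is S(S(S(add(add(Z, SZ), add(SSZ, SZ))))), not yet normal

Reduction:
  start: add(add(SSSZ, SZ), add(SSZ, SZ))
  step 1: add(S(add(SSZ, SZ)), add(SSZ, SZ))
  step 2: S(add(add(SSZ, SZ), add(SSZ, SZ)))
  step 3: S(add(S(add(SZ, SZ)), add(SSZ, SZ)))
  step 4: S(S(add(add(SZ, SZ), add(SSZ, SZ))))
  step 5: S(S(add(S(add(Z, SZ)), add(SSZ, SZ))))
  step 6: S(S(S(add(add(Z, SZ), add(SSZ, SZ)))))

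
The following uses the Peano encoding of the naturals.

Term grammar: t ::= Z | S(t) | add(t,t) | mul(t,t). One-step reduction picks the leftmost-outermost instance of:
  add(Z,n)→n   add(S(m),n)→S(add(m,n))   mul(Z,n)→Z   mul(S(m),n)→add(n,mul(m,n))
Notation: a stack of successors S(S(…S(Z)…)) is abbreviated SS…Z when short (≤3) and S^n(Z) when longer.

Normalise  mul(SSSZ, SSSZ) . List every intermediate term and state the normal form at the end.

Answer: normal form = S^9(Z)  (in 16 steps)

Derivation:
  start: mul(SSSZ, SSSZ)
  [1] add(SSSZ, mul(SSZ, SSSZ))
  [2] S(add(SSZ, mul(SSZ, SSSZ)))
  [3] S(S(add(SZ, mul(SSZ, SSSZ))))
  [4] S(S(S(add(Z, mul(SSZ, SSSZ)))))
  [5] S(S(S(mul(SSZ, SSSZ))))
  [6] S(S(S(add(SSSZ, mul(SZ, SSSZ)))))
  [7] S(S(S(S(add(SSZ, mul(SZ, SSSZ))))))
  [8] S(S(S(S(S(add(SZ, mul(SZ, SSSZ)))))))
  [9] S(S(S(S(S(S(add(Z, mul(SZ, SSSZ))))))))
  [10] S(S(S(S(S(S(mul(SZ, SSSZ)))))))
  [11] S(S(S(S(S(S(add(SSSZ, mul(Z, SSSZ))))))))
  [12] S(S(S(S(S(S(S(add(SSZ, mul(Z, SSSZ)))))))))
  [13] S(S(S(S(S(S(S(S(add(SZ, mul(Z, SSSZ))))))))))
  [14] S(S(S(S(S(S(S(S(S(add(Z, mul(Z, SSSZ)))))))))))
  [15] S(S(S(S(S(S(S(S(S(mul(Z, SSSZ))))))))))
  [16] S^9(Z)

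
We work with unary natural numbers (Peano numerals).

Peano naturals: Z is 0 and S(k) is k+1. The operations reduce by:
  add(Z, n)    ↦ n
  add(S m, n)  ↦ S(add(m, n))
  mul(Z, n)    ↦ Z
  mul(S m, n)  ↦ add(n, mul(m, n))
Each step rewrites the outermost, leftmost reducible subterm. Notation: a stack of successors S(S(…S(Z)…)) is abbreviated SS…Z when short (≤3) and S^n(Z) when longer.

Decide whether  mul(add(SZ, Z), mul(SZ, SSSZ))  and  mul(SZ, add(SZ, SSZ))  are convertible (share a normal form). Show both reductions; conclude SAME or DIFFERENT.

Term A:
  start: mul(add(SZ, Z), mul(SZ, SSSZ))
  →1  mul(S(add(Z, Z)), mul(SZ, SSSZ))
  →2  add(mul(SZ, SSSZ), mul(add(Z, Z), mul(SZ, SSSZ)))
  →3  add(add(SSSZ, mul(Z, SSSZ)), mul(add(Z, Z), mul(SZ, SSSZ)))
  →4  add(S(add(SSZ, mul(Z, SSSZ))), mul(add(Z, Z), mul(SZ, SSSZ)))
  →5  S(add(add(SSZ, mul(Z, SSSZ)), mul(add(Z, Z), mul(SZ, SSSZ))))
  →6  S(add(S(add(SZ, mul(Z, SSSZ))), mul(add(Z, Z), mul(SZ, SSSZ))))
  →7  S(S(add(add(SZ, mul(Z, SSSZ)), mul(add(Z, Z), mul(SZ, SSSZ)))))
  →8  S(S(add(S(add(Z, mul(Z, SSSZ))), mul(add(Z, Z), mul(SZ, SSSZ)))))
  →9  S(S(S(add(add(Z, mul(Z, SSSZ)), mul(add(Z, Z), mul(SZ, SSSZ))))))
  →10  S(S(S(add(mul(Z, SSSZ), mul(add(Z, Z), mul(SZ, SSSZ))))))
  →11  S(S(S(add(Z, mul(add(Z, Z), mul(SZ, SSSZ))))))
  →12  S(S(S(mul(add(Z, Z), mul(SZ, SSSZ)))))
  →13  S(S(S(mul(Z, mul(SZ, SSSZ)))))
  →14  SSSZ

Term B:
  start: mul(SZ, add(SZ, SSZ))
  →1  add(add(SZ, SSZ), mul(Z, add(SZ, SSZ)))
  →2  add(S(add(Z, SSZ)), mul(Z, add(SZ, SSZ)))
  →3  S(add(add(Z, SSZ), mul(Z, add(SZ, SSZ))))
  →4  S(add(SSZ, mul(Z, add(SZ, SSZ))))
  →5  S(S(add(SZ, mul(Z, add(SZ, SSZ)))))
  →6  S(S(S(add(Z, mul(Z, add(SZ, SSZ))))))
  →7  S(S(S(mul(Z, add(SZ, SSZ)))))
  →8  SSSZ

Answer: SAME — A ⇓ SSSZ, B ⇓ SSSZ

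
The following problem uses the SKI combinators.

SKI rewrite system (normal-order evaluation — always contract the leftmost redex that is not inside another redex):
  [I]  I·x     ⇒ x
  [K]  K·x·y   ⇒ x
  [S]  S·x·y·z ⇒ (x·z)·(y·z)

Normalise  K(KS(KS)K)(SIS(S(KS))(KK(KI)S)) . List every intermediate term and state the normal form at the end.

Answer: normal form = SK  (in 2 steps)

Working:
  start: K(KS(KS)K)(SIS(S(KS))(KK(KI)S))
  step 1: KS(KS)K
  step 2: SK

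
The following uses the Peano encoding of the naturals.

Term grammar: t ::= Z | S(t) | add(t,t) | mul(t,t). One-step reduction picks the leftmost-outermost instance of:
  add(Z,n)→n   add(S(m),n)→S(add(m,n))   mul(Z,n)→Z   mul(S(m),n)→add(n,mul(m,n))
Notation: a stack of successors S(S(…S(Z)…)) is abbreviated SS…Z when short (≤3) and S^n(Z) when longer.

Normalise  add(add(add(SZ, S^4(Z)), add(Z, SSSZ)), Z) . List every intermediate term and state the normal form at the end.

  start: add(add(add(SZ, S^4(Z)), add(Z, SSSZ)), Z)
  [1] add(add(S(add(Z, S^4(Z))), add(Z, SSSZ)), Z)
  [2] add(S(add(add(Z, S^4(Z)), add(Z, SSSZ))), Z)
  [3] S(add(add(add(Z, S^4(Z)), add(Z, SSSZ)), Z))
  [4] S(add(add(S^4(Z), add(Z, SSSZ)), Z))
  [5] S(add(S(add(SSSZ, add(Z, SSSZ))), Z))
  [6] S(S(add(add(SSSZ, add(Z, SSSZ)), Z)))
  [7] S(S(add(S(add(SSZ, add(Z, SSSZ))), Z)))
  [8] S(S(S(add(add(SSZ, add(Z, SSSZ)), Z))))
  [9] S(S(S(add(S(add(SZ, add(Z, SSSZ))), Z))))
  [10] S(S(S(S(add(add(SZ, add(Z, SSSZ)), Z)))))
  [11] S(S(S(S(add(S(add(Z, add(Z, SSSZ))), Z)))))
  [12] S(S(S(S(S(add(add(Z, add(Z, SSSZ)), Z))))))
  [13] S(S(S(S(S(add(add(Z, SSSZ), Z))))))
  [14] S(S(S(S(S(add(SSSZ, Z))))))
  [15] S(S(S(S(S(S(add(SSZ, Z)))))))
  [16] S(S(S(S(S(S(S(add(SZ, Z))))))))
  [17] S(S(S(S(S(S(S(S(add(Z, Z)))))))))
  [18] S^8(Z)

Answer: normal form = S^8(Z)  (in 18 steps)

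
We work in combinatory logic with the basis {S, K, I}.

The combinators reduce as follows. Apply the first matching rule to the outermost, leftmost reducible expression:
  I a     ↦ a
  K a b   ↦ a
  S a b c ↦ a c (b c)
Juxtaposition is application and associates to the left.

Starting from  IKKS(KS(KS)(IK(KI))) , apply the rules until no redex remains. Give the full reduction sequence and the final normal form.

Answer: normal form = K(S(K(KI)))  (in 4 steps)

Reduction:
  start: IKKS(KS(KS)(IK(KI)))
  →1  KKS(KS(KS)(IK(KI)))
  →2  K(KS(KS)(IK(KI)))
  →3  K(S(IK(KI)))
  →4  K(S(K(KI)))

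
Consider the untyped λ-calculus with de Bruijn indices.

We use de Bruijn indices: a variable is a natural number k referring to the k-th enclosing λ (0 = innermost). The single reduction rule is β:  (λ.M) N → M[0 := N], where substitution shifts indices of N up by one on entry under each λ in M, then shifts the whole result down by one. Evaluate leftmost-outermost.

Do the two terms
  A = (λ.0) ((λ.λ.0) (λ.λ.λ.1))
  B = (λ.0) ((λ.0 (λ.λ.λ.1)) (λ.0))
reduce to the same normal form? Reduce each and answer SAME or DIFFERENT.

Answer: DIFFERENT — A ⇓ λ.0, B ⇓ λ.λ.λ.1

Derivation:
Term A:
  start: (λ.0) ((λ.λ.0) (λ.λ.λ.1))
  step 1: (λ.λ.0) (λ.λ.λ.1)
  step 2: λ.0

Term B:
  start: (λ.0) ((λ.0 (λ.λ.λ.1)) (λ.0))
  step 1: (λ.0 (λ.λ.λ.1)) (λ.0)
  step 2: (λ.0) (λ.λ.λ.1)
  step 3: λ.λ.λ.1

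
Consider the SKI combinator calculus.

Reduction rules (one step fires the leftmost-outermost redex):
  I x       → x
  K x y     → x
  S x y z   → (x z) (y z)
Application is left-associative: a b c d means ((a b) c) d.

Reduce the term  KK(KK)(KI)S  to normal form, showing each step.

Answer: normal form = KI  (in 2 steps)

Derivation:
  start: KK(KK)(KI)S
  →1  K(KI)S
  →2  KI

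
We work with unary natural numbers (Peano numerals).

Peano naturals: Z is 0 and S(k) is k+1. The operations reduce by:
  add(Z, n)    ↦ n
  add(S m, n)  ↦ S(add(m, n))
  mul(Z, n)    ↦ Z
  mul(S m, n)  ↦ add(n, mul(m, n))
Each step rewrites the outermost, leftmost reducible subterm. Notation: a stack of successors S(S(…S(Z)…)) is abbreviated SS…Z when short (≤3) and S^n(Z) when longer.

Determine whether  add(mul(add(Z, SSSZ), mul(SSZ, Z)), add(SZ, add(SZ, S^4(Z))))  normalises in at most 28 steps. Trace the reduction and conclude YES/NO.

  start: add(mul(add(Z, SSSZ), mul(SSZ, Z)), add(SZ, add(SZ, S^4(Z))))
  [1] add(mul(SSSZ, mul(SSZ, Z)), add(SZ, add(SZ, S^4(Z))))
  [2] add(add(mul(SSZ, Z), mul(SSZ, mul(SSZ, Z))), add(SZ, add(SZ, S^4(Z))))
  [3] add(add(add(Z, mul(SZ, Z)), mul(SSZ, mul(SSZ, Z))), add(SZ, add(SZ, S^4(Z))))
  [4] add(add(mul(SZ, Z), mul(SSZ, mul(SSZ, Z))), add(SZ, add(SZ, S^4(Z))))
  [5] add(add(add(Z, mul(Z, Z)), mul(SSZ, mul(SSZ, Z))), add(SZ, add(SZ, S^4(Z))))
  [6] add(add(mul(Z, Z), mul(SSZ, mul(SSZ, Z))), add(SZ, add(SZ, S^4(Z))))
  [7] add(add(Z, mul(SSZ, mul(SSZ, Z))), add(SZ, add(SZ, S^4(Z))))
  [8] add(mul(SSZ, mul(SSZ, Z)), add(SZ, add(SZ, S^4(Z))))
  [9] add(add(mul(SSZ, Z), mul(SZ, mul(SSZ, Z))), add(SZ, add(SZ, S^4(Z))))
  [10] add(add(add(Z, mul(SZ, Z)), mul(SZ, mul(SSZ, Z))), add(SZ, add(SZ, S^4(Z))))
  [11] add(add(mul(SZ, Z), mul(SZ, mul(SSZ, Z))), add(SZ, add(SZ, S^4(Z))))
  [12] add(add(add(Z, mul(Z, Z)), mul(SZ, mul(SSZ, Z))), add(SZ, add(SZ, S^4(Z))))
  [13] add(add(mul(Z, Z), mul(SZ, mul(SSZ, Z))), add(SZ, add(SZ, S^4(Z))))
  [14] add(add(Z, mul(SZ, mul(SSZ, Z))), add(SZ, add(SZ, S^4(Z))))
  [15] add(mul(SZ, mul(SSZ, Z)), add(SZ, add(SZ, S^4(Z))))
  [16] add(add(mul(SSZ, Z), mul(Z, mul(SSZ, Z))), add(SZ, add(SZ, S^4(Z))))
  [17] add(add(add(Z, mul(SZ, Z)), mul(Z, mul(SSZ, Z))), add(SZ, add(SZ, S^4(Z))))
  [18] add(add(mul(SZ, Z), mul(Z, mul(SSZ, Z))), add(SZ, add(SZ, S^4(Z))))
  [19] add(add(add(Z, mul(Z, Z)), mul(Z, mul(SSZ, Z))), add(SZ, add(SZ, S^4(Z))))
  [20] add(add(mul(Z, Z), mul(Z, mul(SSZ, Z))), add(SZ, add(SZ, S^4(Z))))
  [21] add(add(Z, mul(Z, mul(SSZ, Z))), add(SZ, add(SZ, S^4(Z))))
  [22] add(mul(Z, mul(SSZ, Z)), add(SZ, add(SZ, S^4(Z))))
  [23] add(Z, add(SZ, add(SZ, S^4(Z))))
  [24] add(SZ, add(SZ, S^4(Z)))
  [25] S(add(Z, add(SZ, S^4(Z))))
  [26] S(add(SZ, S^4(Z)))
  [27] S(S(add(Z, S^4(Z))))
  [28] S^6(Z)

Answer: YES — reaches normal form S^6(Z) in 28 ≤ 28 steps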